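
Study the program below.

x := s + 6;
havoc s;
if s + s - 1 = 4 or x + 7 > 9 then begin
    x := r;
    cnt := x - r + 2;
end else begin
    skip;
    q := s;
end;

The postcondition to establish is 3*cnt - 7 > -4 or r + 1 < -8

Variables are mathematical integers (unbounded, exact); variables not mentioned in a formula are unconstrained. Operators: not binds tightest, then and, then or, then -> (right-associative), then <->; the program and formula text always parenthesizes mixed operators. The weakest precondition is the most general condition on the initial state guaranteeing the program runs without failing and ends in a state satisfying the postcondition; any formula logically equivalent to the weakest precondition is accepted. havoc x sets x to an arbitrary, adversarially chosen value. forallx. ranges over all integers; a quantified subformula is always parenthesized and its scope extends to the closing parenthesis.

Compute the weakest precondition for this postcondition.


Working backward. After the program, the postcondition 3*cnt - 7 > -4 or r + 1 < -8 must hold; in canonical form it is 3*cnt > 3 or r < -9.
Then branch requires true; else branch requires 3*cnt > 3 or r < -9.
Before the if: (not (2*s = 5 or x > 2)) -> (3*cnt > 3 or r < -9)
Before havoc s: forall s_1. ((not (2*s_1 = 5 or x > 2)) -> (3*cnt > 3 or r < -9))
Before x := s + 6: forall s_1. ((not (2*s_1 = 5 or s > -4)) -> (3*cnt > 3 or r < -9))
Answer: WP = forall s_1. ((not (2*s_1 = 5 or s > -4)) -> (3*cnt > 3 or r < -9))


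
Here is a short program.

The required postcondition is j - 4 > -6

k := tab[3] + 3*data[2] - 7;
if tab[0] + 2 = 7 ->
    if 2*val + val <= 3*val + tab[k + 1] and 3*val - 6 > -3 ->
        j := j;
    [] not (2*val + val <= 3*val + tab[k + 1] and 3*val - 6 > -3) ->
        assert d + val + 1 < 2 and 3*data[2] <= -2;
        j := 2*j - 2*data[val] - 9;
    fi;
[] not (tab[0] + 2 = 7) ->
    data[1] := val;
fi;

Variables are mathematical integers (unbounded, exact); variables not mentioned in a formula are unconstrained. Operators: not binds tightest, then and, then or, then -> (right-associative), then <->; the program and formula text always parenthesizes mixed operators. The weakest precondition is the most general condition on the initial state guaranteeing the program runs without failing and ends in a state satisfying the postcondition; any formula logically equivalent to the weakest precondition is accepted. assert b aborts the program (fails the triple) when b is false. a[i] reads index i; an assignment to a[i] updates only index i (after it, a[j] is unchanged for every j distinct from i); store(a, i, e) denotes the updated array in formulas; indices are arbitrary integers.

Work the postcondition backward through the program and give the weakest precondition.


Working backward. After the program, the postcondition j - 4 > -6 must hold; in canonical form it is j > -2.
Then branch requires ((tab[k + 1] >= 0 and 3*val > 3) -> j > -2) and ((not (tab[k + 1] >= 0 and 3*val > 3)) -> (d + val < 1 and 3*data[2] <= -2 and 2*j > 2*data[val] + 7)); else branch requires j > -2.
Before the if: (tab[0] = 5 -> (((tab[k + 1] >= 0 and 3*val > 3) -> j > -2) and ((not (tab[k + 1] >= 0 and 3*val > 3)) -> (d + val < 1 and 3*data[2] <= -2 and 2*j > 2*data[val] + 7)))) and ((not (tab[0] = 5)) -> j > -2)
Before k := tab[3] + 3*data[2] - 7: (tab[0] = 5 -> (((tab[3*data[2] + tab[3] - 6] >= 0 and 3*val > 3) -> j > -2) and ((not (tab[3*data[2] + tab[3] - 6] >= 0 and 3*val > 3)) -> (d + val < 1 and 3*data[2] <= -2 and 2*j > 2*data[val] + 7)))) and ((not (tab[0] = 5)) -> j > -2)
Answer: WP = (tab[0] = 5 -> (((tab[3*data[2] + tab[3] - 6] >= 0 and 3*val > 3) -> j > -2) and ((not (tab[3*data[2] + tab[3] - 6] >= 0 and 3*val > 3)) -> (d + val < 1 and 3*data[2] <= -2 and 2*j > 2*data[val] + 7)))) and ((not (tab[0] = 5)) -> j > -2)


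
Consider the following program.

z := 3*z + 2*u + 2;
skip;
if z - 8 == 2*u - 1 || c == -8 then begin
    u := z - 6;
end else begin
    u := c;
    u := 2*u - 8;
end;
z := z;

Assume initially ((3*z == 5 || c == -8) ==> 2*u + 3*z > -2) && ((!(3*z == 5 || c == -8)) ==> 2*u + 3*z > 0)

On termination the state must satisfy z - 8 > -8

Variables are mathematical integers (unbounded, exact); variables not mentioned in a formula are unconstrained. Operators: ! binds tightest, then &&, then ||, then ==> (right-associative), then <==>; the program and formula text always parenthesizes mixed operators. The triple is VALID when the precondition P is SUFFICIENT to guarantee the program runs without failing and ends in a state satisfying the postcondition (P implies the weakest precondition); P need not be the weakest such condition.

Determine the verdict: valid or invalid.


Working backward. After the program, the postcondition z - 8 > -8 must hold; in canonical form it is z > 0.
Before z := z: z > 0
Then branch requires z > 0; else branch requires z > 0.
Before the if: ((z == 2*u + 7 || c == -8) ==> z > 0) && ((!(z == 2*u + 7 || c == -8)) ==> z > 0)
Before skip: ((z == 2*u + 7 || c == -8) ==> z > 0) && ((!(z == 2*u + 7 || c == -8)) ==> z > 0)
Before z := 3*z + 2*u + 2: ((3*z == 5 || c == -8) ==> 2*u + 3*z > -2) && ((!(3*z == 5 || c == -8)) ==> 2*u + 3*z > -2)
The weakest precondition is ((3*z == 5 || c == -8) ==> 2*u + 3*z > -2) && ((!(3*z == 5 || c == -8)) ==> 2*u + 3*z > -2).
Check whether ((3*z == 5 || c == -8) ==> 2*u + 3*z > -2) && ((!(3*z == 5 || c == -8)) ==> 2*u + 3*z > 0) implies it.
Every state satisfying the precondition satisfies the weakest precondition: the implication holds.
Answer: valid


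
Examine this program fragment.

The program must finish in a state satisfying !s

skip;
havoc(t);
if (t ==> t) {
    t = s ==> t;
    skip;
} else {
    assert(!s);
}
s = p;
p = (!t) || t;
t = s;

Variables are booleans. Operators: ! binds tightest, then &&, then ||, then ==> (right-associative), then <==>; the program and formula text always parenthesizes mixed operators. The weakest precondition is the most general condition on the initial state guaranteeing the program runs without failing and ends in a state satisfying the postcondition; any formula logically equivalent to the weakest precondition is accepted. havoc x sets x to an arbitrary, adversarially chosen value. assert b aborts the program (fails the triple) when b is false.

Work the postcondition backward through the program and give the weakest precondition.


Working backward. After the program, !s must hold.
Before t := s: !s
Before p := (!t) || t: !s
Before s := p: !p
Then branch requires !p; else branch requires (!s) && (!p).
Before the if: !p
Before havoc t: !p
Before skip: !p
Answer: WP = !p


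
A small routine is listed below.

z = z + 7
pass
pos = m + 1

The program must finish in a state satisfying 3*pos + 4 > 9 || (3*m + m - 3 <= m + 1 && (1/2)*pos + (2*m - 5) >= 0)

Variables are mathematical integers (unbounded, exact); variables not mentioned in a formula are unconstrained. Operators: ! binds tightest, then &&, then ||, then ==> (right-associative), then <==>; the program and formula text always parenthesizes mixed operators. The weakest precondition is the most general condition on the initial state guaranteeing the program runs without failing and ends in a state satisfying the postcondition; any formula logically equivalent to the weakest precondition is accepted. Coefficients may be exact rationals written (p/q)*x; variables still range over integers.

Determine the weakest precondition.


Working backward. After the program, the postcondition 3*pos + 4 > 9 || (3*m + m - 3 <= m + 1 && (1/2)*pos + (2*m - 5) >= 0) must hold; in canonical form it is 3*pos > 5 || (3*m <= 4 && 2*m + (1/2)*pos >= 5).
Before pos := m + 1: 3*m > 2 || (3*m <= 4 && (5/2)*m >= 9/2)
Before skip: 3*m > 2 || (3*m <= 4 && (5/2)*m >= 9/2)
Before z := z + 7: 3*m > 2 || (3*m <= 4 && (5/2)*m >= 9/2)
Answer: WP = 3*m > 2 || (3*m <= 4 && (5/2)*m >= 9/2)


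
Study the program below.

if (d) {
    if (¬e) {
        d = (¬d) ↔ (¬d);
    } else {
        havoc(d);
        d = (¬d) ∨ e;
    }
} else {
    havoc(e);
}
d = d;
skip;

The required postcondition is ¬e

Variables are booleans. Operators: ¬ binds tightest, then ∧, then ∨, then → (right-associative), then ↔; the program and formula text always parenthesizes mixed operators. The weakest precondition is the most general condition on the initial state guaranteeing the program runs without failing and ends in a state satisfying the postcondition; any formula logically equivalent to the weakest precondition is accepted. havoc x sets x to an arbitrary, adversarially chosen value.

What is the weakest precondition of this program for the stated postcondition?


Working backward. After the program, ¬e must hold.
Before skip: ¬e
Before d := d: ¬e
Then branch requires e → (¬e); else branch requires false.
Before the if: (d → (e → (¬e))) ∧ d
Answer: WP = (d → (e → (¬e))) ∧ d


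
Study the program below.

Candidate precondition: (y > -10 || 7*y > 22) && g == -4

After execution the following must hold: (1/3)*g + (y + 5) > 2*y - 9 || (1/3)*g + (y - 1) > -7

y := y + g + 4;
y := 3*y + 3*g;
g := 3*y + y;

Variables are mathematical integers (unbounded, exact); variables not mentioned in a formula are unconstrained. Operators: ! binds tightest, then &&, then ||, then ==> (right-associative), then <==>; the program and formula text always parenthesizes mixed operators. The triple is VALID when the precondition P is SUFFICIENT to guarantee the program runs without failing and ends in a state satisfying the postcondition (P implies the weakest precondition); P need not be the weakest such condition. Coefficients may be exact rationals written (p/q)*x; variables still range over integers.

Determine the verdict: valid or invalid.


Working backward. After the program, the postcondition (1/3)*g + (y + 5) > 2*y - 9 || (1/3)*g + (y - 1) > -7 must hold; in canonical form it is (1/3)*g > y - 14 || (1/3)*g + y > -6.
Before g := 3*y + y: (1/3)*y > -14 || (7/3)*y > -6
Before y := 3*y + 3*g: g + y > -14 || 7*g + 7*y > -6
Before y := y + g + 4: 2*g + y > -18 || 14*g + 7*y > -34
The weakest precondition is 2*g + y > -18 || 14*g + 7*y > -34.
Check whether (y > -10 || 7*y > 22) && g == -4 implies it.
Every state satisfying the precondition satisfies the weakest precondition: the implication holds.
Answer: valid


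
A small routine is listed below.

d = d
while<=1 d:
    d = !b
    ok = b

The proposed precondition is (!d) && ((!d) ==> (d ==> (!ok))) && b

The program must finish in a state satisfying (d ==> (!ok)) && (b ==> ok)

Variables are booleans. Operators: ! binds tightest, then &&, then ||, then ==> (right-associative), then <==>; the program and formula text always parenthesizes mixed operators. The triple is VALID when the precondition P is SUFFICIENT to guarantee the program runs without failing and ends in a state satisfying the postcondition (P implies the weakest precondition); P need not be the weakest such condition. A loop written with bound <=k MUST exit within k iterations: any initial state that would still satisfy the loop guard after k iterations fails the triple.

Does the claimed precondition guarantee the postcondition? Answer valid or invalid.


Working backward. After the program, (d ==> (!ok)) && (b ==> ok) must hold.
Before the loop (bound <=1), unroll the exhaustion recursion (WP_0 = exit-now case; WP_j = one more guarded iteration, up to j = 1):
  WP_0: (!d) && (d ==> (!ok)) && (b ==> ok)
  WP_1: (d ==> b) && ((!d) ==> ((d ==> (!ok)) && (b ==> ok)))
So before the loop: (d ==> b) && ((!d) ==> ((d ==> (!ok)) && (b ==> ok)))
Before d := d: (d ==> b) && ((!d) ==> ((d ==> (!ok)) && (b ==> ok)))
The weakest precondition is (d ==> b) && ((!d) ==> ((d ==> (!ok)) && (b ==> ok))).
Check whether (!d) && ((!d) ==> (d ==> (!ok))) && b implies it.
Countermodel: at the initial state b = true, d = false, ok = false, the precondition holds but the weakest precondition fails.
Answer: invalid


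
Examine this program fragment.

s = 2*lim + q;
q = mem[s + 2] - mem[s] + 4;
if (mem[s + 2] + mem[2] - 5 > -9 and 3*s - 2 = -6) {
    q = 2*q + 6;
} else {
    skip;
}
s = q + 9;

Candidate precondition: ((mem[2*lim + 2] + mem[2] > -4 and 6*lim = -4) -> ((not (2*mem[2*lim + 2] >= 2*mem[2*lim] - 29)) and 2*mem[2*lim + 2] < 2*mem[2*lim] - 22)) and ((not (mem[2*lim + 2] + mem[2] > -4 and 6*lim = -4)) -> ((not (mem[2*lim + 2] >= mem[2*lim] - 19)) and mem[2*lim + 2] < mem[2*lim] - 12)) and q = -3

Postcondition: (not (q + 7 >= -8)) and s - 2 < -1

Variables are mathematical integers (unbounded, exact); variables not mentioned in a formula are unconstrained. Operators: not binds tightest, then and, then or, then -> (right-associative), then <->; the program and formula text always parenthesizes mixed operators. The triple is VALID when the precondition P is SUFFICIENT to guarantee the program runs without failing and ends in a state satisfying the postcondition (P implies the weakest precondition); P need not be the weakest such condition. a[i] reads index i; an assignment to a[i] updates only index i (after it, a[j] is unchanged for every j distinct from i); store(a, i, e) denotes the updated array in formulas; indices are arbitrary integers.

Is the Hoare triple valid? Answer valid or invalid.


Working backward. After the program, the postcondition (not (q + 7 >= -8)) and s - 2 < -1 must hold; in canonical form it is (not (q >= -15)) and s < 1.
Before s := q + 9: (not (q >= -15)) and q < -8
Then branch requires (not (2*q >= -21)) and 2*q < -14; else branch requires (not (q >= -15)) and q < -8.
Before the if: ((mem[s + 2] + mem[2] > -4 and 3*s = -4) -> ((not (2*q >= -21)) and 2*q < -14)) and ((not (mem[s + 2] + mem[2] > -4 and 3*s = -4)) -> ((not (q >= -15)) and q < -8))
Before q := mem[s + 2] - mem[s] + 4: ((mem[s + 2] + mem[2] > -4 and 3*s = -4) -> ((not (2*mem[s + 2] >= 2*mem[s] - 29)) and 2*mem[s + 2] < 2*mem[s] - 22)) and ((not (mem[s + 2] + mem[2] > -4 and 3*s = -4)) -> ((not (mem[s + 2] >= mem[s] - 19)) and mem[s + 2] < mem[s] - 12))
Before s := 2*lim + q: ((mem[2*lim + q + 2] + mem[2] > -4 and 6*lim + 3*q = -4) -> ((not (2*mem[2*lim + q + 2] >= 2*mem[2*lim + q] - 29)) and 2*mem[2*lim + q + 2] < 2*mem[2*lim + q] - 22)) and ((not (mem[2*lim + q + 2] + mem[2] > -4 and 6*lim + 3*q = -4)) -> ((not (mem[2*lim + q + 2] >= mem[2*lim + q] - 19)) and mem[2*lim + q + 2] < mem[2*lim + q] - 12))
The weakest precondition is ((mem[2*lim + q + 2] + mem[2] > -4 and 6*lim + 3*q = -4) -> ((not (2*mem[2*lim + q + 2] >= 2*mem[2*lim + q] - 29)) and 2*mem[2*lim + q + 2] < 2*mem[2*lim + q] - 22)) and ((not (mem[2*lim + q + 2] + mem[2] > -4 and 6*lim + 3*q = -4)) -> ((not (mem[2*lim + q + 2] >= mem[2*lim + q] - 19)) and mem[2*lim + q + 2] < mem[2*lim + q] - 12)).
Check whether ((mem[2*lim + 2] + mem[2] > -4 and 6*lim = -4) -> ((not (2*mem[2*lim + 2] >= 2*mem[2*lim] - 29)) and 2*mem[2*lim + 2] < 2*mem[2*lim] - 22)) and ((not (mem[2*lim + 2] + mem[2] > -4 and 6*lim = -4)) -> ((not (mem[2*lim + 2] >= mem[2*lim] - 19)) and mem[2*lim + 2] < mem[2*lim] - 12)) and q = -3 implies it.
Countermodel: at the initial state lim = 0, mem = {[-3] = -6516, [-1] = 15521, [0] = 7040, [2] = 7020, elsewhere 15521}, q = -3, the precondition holds but the weakest precondition fails.
Answer: invalid


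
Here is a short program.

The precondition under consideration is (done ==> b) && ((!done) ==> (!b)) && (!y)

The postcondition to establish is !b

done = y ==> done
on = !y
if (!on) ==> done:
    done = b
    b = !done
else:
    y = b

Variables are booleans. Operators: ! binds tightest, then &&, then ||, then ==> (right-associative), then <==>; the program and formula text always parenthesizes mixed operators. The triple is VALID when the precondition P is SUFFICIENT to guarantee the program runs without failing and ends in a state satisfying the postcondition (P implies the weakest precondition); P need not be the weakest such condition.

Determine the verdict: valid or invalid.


Working backward. After the program, !b must hold.
Then branch requires b; else branch requires !b.
Before the if: (((!on) ==> done) ==> b) && ((!((!on) ==> done)) ==> (!b))
Before on := !y: ((y ==> done) ==> b) && ((!(y ==> done)) ==> (!b))
Before done := y ==> done: ((y ==> (y ==> done)) ==> b) && ((!(y ==> (y ==> done))) ==> (!b))
The weakest precondition is ((y ==> (y ==> done)) ==> b) && ((!(y ==> (y ==> done))) ==> (!b)).
Check whether (done ==> b) && ((!done) ==> (!b)) && (!y) implies it.
Countermodel: at the initial state b = false, done = false, y = false, the precondition holds but the weakest precondition fails.
Answer: invalid


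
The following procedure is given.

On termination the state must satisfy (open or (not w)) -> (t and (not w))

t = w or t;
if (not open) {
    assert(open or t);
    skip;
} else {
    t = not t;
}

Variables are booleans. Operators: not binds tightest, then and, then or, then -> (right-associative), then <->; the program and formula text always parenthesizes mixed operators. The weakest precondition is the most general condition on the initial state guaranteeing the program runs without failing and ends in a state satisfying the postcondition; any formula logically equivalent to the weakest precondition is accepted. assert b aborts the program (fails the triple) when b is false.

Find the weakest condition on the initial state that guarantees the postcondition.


Working backward. After the program, (open or (not w)) -> (t and (not w)) must hold.
Then branch requires (open or t) and ((open or (not w)) -> (t and (not w))); else branch requires (open or (not w)) -> ((not t) and (not w)).
Before the if: ((not open) -> ((open or t) and ((open or (not w)) -> (t and (not w))))) and (open -> ((open or (not w)) -> ((not t) and (not w))))
Before t := w or t: ((not open) -> ((open or w or t) and ((open or (not w)) -> ((w or t) and (not w))))) and (open -> ((open or (not w)) -> ((not (w or t)) and (not w))))
Answer: WP = ((not open) -> ((open or w or t) and ((open or (not w)) -> ((w or t) and (not w))))) and (open -> ((open or (not w)) -> ((not (w or t)) and (not w))))


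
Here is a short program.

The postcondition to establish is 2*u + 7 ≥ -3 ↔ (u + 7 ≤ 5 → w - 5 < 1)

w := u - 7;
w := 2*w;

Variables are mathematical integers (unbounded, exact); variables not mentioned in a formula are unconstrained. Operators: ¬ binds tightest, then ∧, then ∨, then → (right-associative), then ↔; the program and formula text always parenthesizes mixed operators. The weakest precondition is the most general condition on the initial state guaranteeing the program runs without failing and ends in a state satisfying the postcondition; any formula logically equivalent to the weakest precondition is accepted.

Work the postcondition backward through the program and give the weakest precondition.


Working backward. After the program, the postcondition 2*u + 7 ≥ -3 ↔ (u + 7 ≤ 5 → w - 5 < 1) must hold; in canonical form it is 2*u ≥ -10 ↔ (u ≤ -2 → w < 6).
Before w := 2*w: 2*u ≥ -10 ↔ (u ≤ -2 → 2*w < 6)
Before w := u - 7: 2*u ≥ -10 ↔ (u ≤ -2 → 2*u < 20)
Answer: WP = 2*u ≥ -10 ↔ (u ≤ -2 → 2*u < 20)


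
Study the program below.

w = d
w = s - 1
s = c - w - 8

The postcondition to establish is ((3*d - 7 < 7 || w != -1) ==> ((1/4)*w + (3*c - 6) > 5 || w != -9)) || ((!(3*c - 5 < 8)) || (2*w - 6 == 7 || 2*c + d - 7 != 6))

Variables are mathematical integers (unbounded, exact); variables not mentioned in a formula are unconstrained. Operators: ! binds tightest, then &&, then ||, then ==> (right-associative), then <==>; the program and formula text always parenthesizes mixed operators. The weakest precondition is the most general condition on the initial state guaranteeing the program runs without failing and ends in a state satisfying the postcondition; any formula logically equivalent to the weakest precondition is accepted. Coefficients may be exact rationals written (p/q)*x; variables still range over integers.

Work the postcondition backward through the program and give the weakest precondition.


Working backward. After the program, the postcondition ((3*d - 7 < 7 || w != -1) ==> ((1/4)*w + (3*c - 6) > 5 || w != -9)) || ((!(3*c - 5 < 8)) || (2*w - 6 == 7 || 2*c + d - 7 != 6)) must hold; in canonical form it is ((3*d < 14 || w != -1) ==> (3*c + (1/4)*w > 11 || w != -9)) || (!(3*c < 13)) || 2*w == 13 || 2*c + d != 13.
Before s := c - w - 8: ((3*d < 14 || w != -1) ==> (3*c + (1/4)*w > 11 || w != -9)) || (!(3*c < 13)) || 2*w == 13 || 2*c + d != 13
Before w := s - 1: ((3*d < 14 || s != 0) ==> (3*c + (1/4)*s > 45/4 || s != -8)) || (!(3*c < 13)) || 2*s == 15 || 2*c + d != 13
Before w := d: ((3*d < 14 || s != 0) ==> (3*c + (1/4)*s > 45/4 || s != -8)) || (!(3*c < 13)) || 2*s == 15 || 2*c + d != 13
Answer: WP = ((3*d < 14 || s != 0) ==> (3*c + (1/4)*s > 45/4 || s != -8)) || (!(3*c < 13)) || 2*s == 15 || 2*c + d != 13


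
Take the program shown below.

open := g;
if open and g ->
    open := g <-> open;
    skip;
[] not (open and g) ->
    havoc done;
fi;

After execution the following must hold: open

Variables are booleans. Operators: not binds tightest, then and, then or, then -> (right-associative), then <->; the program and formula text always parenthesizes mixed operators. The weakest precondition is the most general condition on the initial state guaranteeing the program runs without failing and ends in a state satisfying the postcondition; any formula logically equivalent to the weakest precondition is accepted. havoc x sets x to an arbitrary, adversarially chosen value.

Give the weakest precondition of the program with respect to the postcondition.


Working backward. After the program, open must hold.
Then branch requires g <-> open; else branch requires open.
Before the if: ((open and g) -> (g <-> open)) and ((not (open and g)) -> open)
Before open := g: (not g) -> g
Answer: WP = (not g) -> g


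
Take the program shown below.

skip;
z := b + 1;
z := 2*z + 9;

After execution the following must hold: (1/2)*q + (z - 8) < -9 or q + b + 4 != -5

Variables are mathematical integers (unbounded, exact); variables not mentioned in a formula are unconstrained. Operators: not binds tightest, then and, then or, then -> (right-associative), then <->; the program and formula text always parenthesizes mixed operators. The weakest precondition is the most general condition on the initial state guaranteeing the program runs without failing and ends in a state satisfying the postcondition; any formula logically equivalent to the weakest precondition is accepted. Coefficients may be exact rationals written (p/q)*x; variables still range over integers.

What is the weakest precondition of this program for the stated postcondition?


Working backward. After the program, the postcondition (1/2)*q + (z - 8) < -9 or q + b + 4 != -5 must hold; in canonical form it is (1/2)*q + z < -1 or b + q != -9.
Before z := 2*z + 9: (1/2)*q + 2*z < -10 or b + q != -9
Before z := b + 1: 2*b + (1/2)*q < -12 or b + q != -9
Before skip: 2*b + (1/2)*q < -12 or b + q != -9
Answer: WP = 2*b + (1/2)*q < -12 or b + q != -9


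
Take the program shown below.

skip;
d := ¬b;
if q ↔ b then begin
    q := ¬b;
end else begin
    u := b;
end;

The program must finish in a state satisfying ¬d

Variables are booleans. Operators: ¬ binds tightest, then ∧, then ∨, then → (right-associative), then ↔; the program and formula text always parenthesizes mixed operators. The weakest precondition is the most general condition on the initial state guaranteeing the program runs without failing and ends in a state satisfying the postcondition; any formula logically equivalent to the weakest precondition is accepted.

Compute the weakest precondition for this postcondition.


Working backward. After the program, ¬d must hold.
Then branch requires ¬d; else branch requires ¬d.
Before the if: ((q ↔ b) → (¬d)) ∧ ((¬(q ↔ b)) → (¬d))
Before d := ¬b: ((q ↔ b) → b) ∧ ((¬(q ↔ b)) → b)
Before skip: ((q ↔ b) → b) ∧ ((¬(q ↔ b)) → b)
Answer: WP = ((q ↔ b) → b) ∧ ((¬(q ↔ b)) → b)


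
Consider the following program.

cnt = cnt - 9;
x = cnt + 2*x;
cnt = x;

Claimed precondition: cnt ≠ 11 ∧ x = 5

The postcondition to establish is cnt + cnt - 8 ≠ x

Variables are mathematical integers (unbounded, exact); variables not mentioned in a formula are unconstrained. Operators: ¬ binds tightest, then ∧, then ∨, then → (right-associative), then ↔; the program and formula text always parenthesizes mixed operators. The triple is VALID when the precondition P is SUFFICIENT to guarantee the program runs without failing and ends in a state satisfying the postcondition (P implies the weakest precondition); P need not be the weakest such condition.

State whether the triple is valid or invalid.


Working backward. After the program, the postcondition cnt + cnt - 8 ≠ x must hold; in canonical form it is 2*cnt ≠ x + 8.
Before cnt := x: x ≠ 8
Before x := cnt + 2*x: cnt + 2*x ≠ 8
Before cnt := cnt - 9: cnt + 2*x ≠ 17
The weakest precondition is cnt + 2*x ≠ 17.
Check whether cnt ≠ 11 ∧ x = 5 implies it.
Countermodel: at the initial state cnt = 7, x = 5, the precondition holds but the weakest precondition fails.
Answer: invalid


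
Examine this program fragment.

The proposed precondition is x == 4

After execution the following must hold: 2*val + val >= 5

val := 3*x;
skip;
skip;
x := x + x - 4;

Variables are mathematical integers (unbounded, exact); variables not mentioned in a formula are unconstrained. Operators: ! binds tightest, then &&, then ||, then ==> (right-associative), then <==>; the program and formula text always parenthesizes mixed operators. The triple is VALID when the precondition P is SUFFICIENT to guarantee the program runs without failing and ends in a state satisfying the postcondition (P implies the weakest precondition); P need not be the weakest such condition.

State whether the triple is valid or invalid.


Working backward. After the program, the postcondition 2*val + val >= 5 must hold; in canonical form it is 3*val >= 5.
Before x := x + x - 4: 3*val >= 5
Before skip: 3*val >= 5
Before skip: 3*val >= 5
Before val := 3*x: 9*x >= 5
The weakest precondition is 9*x >= 5.
Check whether x == 4 implies it.
Every state satisfying the precondition satisfies the weakest precondition: the implication holds.
Answer: valid


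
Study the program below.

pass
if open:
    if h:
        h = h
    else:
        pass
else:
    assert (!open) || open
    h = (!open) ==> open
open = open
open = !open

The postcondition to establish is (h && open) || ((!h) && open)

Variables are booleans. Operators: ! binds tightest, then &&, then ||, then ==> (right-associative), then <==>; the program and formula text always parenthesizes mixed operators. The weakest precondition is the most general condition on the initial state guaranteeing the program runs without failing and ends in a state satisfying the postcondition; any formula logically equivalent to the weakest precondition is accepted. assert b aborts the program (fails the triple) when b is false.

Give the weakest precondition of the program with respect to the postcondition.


Working backward. After the program, (h && open) || ((!h) && open) must hold.
Before open := !open: (h && (!open)) || ((!h) && (!open))
Before open := open: (h && (!open)) || ((!h) && (!open))
Then branch requires (h ==> ((h && (!open)) || ((!h) && (!open)))) && ((!h) ==> ((h && (!open)) || ((!h) && (!open)))); else branch requires (((!open) ==> open) && (!open)) || ((!((!open) ==> open)) && (!open)).
Before the if: (open ==> ((h ==> ((h && (!open)) || ((!h) && (!open)))) && ((!h) ==> ((h && (!open)) || ((!h) && (!open)))))) && ((!open) ==> ((((!open) ==> open) && (!open)) || ((!((!open) ==> open)) && (!open))))
Before skip: (open ==> ((h ==> ((h && (!open)) || ((!h) && (!open)))) && ((!h) ==> ((h && (!open)) || ((!h) && (!open)))))) && ((!open) ==> ((((!open) ==> open) && (!open)) || ((!((!open) ==> open)) && (!open))))
Answer: WP = (open ==> ((h ==> ((h && (!open)) || ((!h) && (!open)))) && ((!h) ==> ((h && (!open)) || ((!h) && (!open)))))) && ((!open) ==> ((((!open) ==> open) && (!open)) || ((!((!open) ==> open)) && (!open))))


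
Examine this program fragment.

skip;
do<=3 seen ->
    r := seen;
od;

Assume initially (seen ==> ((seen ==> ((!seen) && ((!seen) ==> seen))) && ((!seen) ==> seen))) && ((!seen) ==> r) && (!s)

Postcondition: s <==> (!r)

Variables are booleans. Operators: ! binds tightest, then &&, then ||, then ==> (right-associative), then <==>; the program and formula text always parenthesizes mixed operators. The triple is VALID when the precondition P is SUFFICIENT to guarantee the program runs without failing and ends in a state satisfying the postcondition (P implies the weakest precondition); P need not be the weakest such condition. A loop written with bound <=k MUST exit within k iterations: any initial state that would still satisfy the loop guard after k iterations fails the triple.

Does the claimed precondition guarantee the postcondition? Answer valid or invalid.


Working backward. After the program, s <==> (!r) must hold.
Before the loop (bound <=3), unroll the exhaustion recursion (WP_0 = exit-now case; WP_j = one more guarded iteration, up to j = 3):
  WP_0: (!seen) && (s <==> (!r))
  WP_1: (seen ==> ((!seen) && (s <==> (!seen)))) && ((!seen) ==> (s <==> (!r)))
  WP_2: (seen ==> ((seen ==> ((!seen) && (s <==> (!seen)))) && ((!seen) ==> (s <==> (!seen))))) && ((!seen) ==> (s <==> (!r)))
  WP_3: (seen ==> ((seen ==> ((seen ==> ((!seen) && (s <==> (!seen)))) && ((!seen) ==> (s <==> (!seen))))) && ((!seen) ==> (s <==> (!seen))))) && ((!seen) ==> (s <==> (!r)))
So before the loop: (seen ==> ((seen ==> ((seen ==> ((!seen) && (s <==> (!seen)))) && ((!seen) ==> (s <==> (!seen))))) && ((!seen) ==> (s <==> (!seen))))) && ((!seen) ==> (s <==> (!r)))
Before skip: (seen ==> ((seen ==> ((seen ==> ((!seen) && (s <==> (!seen)))) && ((!seen) ==> (s <==> (!seen))))) && ((!seen) ==> (s <==> (!seen))))) && ((!seen) ==> (s <==> (!r)))
The weakest precondition is (seen ==> ((seen ==> ((seen ==> ((!seen) && (s <==> (!seen)))) && ((!seen) ==> (s <==> (!seen))))) && ((!seen) ==> (s <==> (!seen))))) && ((!seen) ==> (s <==> (!r))).
Check whether (seen ==> ((seen ==> ((!seen) && ((!seen) ==> seen))) && ((!seen) ==> seen))) && ((!seen) ==> r) && (!s) implies it.
Every state satisfying the precondition satisfies the weakest precondition: the implication holds.
Answer: valid


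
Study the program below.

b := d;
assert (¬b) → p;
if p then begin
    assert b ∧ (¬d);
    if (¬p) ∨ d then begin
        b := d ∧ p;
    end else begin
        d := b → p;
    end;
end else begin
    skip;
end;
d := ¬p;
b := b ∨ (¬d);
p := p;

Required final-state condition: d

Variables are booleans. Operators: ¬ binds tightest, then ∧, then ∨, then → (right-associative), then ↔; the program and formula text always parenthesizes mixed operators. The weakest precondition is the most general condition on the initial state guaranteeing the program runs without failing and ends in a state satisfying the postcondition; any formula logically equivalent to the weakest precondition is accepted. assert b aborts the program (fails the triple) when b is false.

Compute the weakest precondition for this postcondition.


Working backward. After the program, d must hold.
Before p := p: d
Before b := b ∨ (¬d): d
Before d := ¬p: ¬p
Then branch requires b ∧ (¬d) ∧ (((¬p) ∨ d) → (¬p)) ∧ ((¬((¬p) ∨ d)) → (¬p)); else branch requires ¬p.
Before the if: p → (b ∧ (¬d) ∧ (((¬p) ∨ d) → (¬p)) ∧ ((¬((¬p) ∨ d)) → (¬p)))
Before assert (¬b) → p: ((¬b) → p) ∧ (p → (b ∧ (¬d) ∧ (((¬p) ∨ d) → (¬p)) ∧ ((¬((¬p) ∨ d)) → (¬p))))
Before b := d: ((¬d) → p) ∧ (¬p)
Answer: WP = ((¬d) → p) ∧ (¬p)


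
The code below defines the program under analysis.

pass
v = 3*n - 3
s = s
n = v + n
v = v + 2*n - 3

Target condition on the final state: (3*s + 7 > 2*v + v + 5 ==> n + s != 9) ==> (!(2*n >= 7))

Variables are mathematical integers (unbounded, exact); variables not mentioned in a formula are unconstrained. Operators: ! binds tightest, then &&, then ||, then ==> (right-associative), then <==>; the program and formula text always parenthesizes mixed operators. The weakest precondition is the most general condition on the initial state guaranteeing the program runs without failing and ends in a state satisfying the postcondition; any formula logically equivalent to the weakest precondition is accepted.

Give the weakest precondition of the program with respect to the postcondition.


Working backward. After the program, the postcondition (3*s + 7 > 2*v + v + 5 ==> n + s != 9) ==> (!(2*n >= 7)) must hold; in canonical form it is (3*s > 3*v - 2 ==> n + s != 9) ==> (!(2*n >= 7)).
Before v := v + 2*n - 3: (3*s > 6*n + 3*v - 11 ==> n + s != 9) ==> (!(2*n >= 7))
Before n := v + n: (3*s > 6*n + 9*v - 11 ==> n + s + v != 9) ==> (!(2*n + 2*v >= 7))
Before s := s: (3*s > 6*n + 9*v - 11 ==> n + s + v != 9) ==> (!(2*n + 2*v >= 7))
Before v := 3*n - 3: (3*s > 33*n - 38 ==> 4*n + s != 12) ==> (!(8*n >= 13))
Before skip: (3*s > 33*n - 38 ==> 4*n + s != 12) ==> (!(8*n >= 13))
Answer: WP = (3*s > 33*n - 38 ==> 4*n + s != 12) ==> (!(8*n >= 13))


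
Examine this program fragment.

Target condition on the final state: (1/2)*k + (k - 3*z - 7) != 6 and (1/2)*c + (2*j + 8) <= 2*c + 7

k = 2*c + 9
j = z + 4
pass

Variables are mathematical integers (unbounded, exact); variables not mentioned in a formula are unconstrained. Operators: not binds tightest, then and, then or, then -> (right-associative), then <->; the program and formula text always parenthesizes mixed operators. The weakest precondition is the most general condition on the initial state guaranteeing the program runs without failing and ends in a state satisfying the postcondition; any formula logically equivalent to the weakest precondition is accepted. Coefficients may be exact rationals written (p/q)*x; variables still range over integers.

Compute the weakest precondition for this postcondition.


Working backward. After the program, the postcondition (1/2)*k + (k - 3*z - 7) != 6 and (1/2)*c + (2*j + 8) <= 2*c + 7 must hold; in canonical form it is (3/2)*k != 3*z + 13 and 2*j <= (3/2)*c - 1.
Before skip: (3/2)*k != 3*z + 13 and 2*j <= (3/2)*c - 1
Before j := z + 4: (3/2)*k != 3*z + 13 and 2*z <= (3/2)*c - 9
Before k := 2*c + 9: 3*c != 3*z - 1/2 and 2*z <= (3/2)*c - 9
Answer: WP = 3*c != 3*z - 1/2 and 2*z <= (3/2)*c - 9


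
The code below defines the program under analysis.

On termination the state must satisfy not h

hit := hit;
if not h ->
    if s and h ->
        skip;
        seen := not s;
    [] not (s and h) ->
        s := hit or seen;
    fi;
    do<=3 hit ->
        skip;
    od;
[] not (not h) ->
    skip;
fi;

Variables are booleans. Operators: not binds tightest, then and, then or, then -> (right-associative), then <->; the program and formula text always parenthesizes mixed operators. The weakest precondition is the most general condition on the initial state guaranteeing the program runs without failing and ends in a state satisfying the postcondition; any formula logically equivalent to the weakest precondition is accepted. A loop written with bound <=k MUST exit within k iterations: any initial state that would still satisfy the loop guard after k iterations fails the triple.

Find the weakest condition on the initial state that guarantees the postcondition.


Working backward. After the program, not h must hold.
Then branch requires ((s and h) -> ((hit -> ((hit -> ((hit -> ((not hit) and (not h))) and ((not hit) -> (not h)))) and ((not hit) -> (not h)))) and ((not hit) -> (not h)))) and ((not (s and h)) -> ((hit -> ((hit -> ((hit -> ((not hit) and (not h))) and ((not hit) -> (not h)))) and ((not hit) -> (not h)))) and ((not hit) -> (not h)))); else branch requires not h.
Before the if: ((not h) -> (((s and h) -> ((hit -> ((hit -> ((hit -> ((not hit) and (not h))) and ((not hit) -> (not h)))) and ((not hit) -> (not h)))) and ((not hit) -> (not h)))) and ((not (s and h)) -> ((hit -> ((hit -> ((hit -> ((not hit) and (not h))) and ((not hit) -> (not h)))) and ((not hit) -> (not h)))) and ((not hit) -> (not h)))))) and (h -> (not h))
Before hit := hit: ((not h) -> (((s and h) -> ((hit -> ((hit -> ((hit -> ((not hit) and (not h))) and ((not hit) -> (not h)))) and ((not hit) -> (not h)))) and ((not hit) -> (not h)))) and ((not (s and h)) -> ((hit -> ((hit -> ((hit -> ((not hit) and (not h))) and ((not hit) -> (not h)))) and ((not hit) -> (not h)))) and ((not hit) -> (not h)))))) and (h -> (not h))
Answer: WP = ((not h) -> (((s and h) -> ((hit -> ((hit -> ((hit -> ((not hit) and (not h))) and ((not hit) -> (not h)))) and ((not hit) -> (not h)))) and ((not hit) -> (not h)))) and ((not (s and h)) -> ((hit -> ((hit -> ((hit -> ((not hit) and (not h))) and ((not hit) -> (not h)))) and ((not hit) -> (not h)))) and ((not hit) -> (not h)))))) and (h -> (not h))


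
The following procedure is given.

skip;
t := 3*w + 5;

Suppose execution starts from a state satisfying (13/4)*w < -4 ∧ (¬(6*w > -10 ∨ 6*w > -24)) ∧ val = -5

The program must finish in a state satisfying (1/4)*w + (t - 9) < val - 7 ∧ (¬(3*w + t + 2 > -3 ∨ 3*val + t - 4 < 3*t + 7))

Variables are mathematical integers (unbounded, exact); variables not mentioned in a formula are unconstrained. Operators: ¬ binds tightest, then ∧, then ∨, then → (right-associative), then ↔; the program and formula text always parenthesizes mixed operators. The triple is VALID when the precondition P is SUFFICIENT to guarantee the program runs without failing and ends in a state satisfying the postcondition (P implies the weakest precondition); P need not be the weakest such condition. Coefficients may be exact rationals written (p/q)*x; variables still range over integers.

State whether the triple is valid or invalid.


Working backward. After the program, the postcondition (1/4)*w + (t - 9) < val - 7 ∧ (¬(3*w + t + 2 > -3 ∨ 3*val + t - 4 < 3*t + 7)) must hold; in canonical form it is t + (1/4)*w < val + 2 ∧ (¬(t + 3*w > -5 ∨ 3*val < 2*t + 11)).
Before t := 3*w + 5: (13/4)*w < val - 3 ∧ (¬(6*w > -10 ∨ 3*val < 6*w + 21))
Before skip: (13/4)*w < val - 3 ∧ (¬(6*w > -10 ∨ 3*val < 6*w + 21))
The weakest precondition is (13/4)*w < val - 3 ∧ (¬(6*w > -10 ∨ 3*val < 6*w + 21)).
Check whether (13/4)*w < -4 ∧ (¬(6*w > -10 ∨ 6*w > -24)) ∧ val = -5 implies it.
Countermodel: at the initial state val = -5, w = -4, the precondition holds but the weakest precondition fails.
Answer: invalid


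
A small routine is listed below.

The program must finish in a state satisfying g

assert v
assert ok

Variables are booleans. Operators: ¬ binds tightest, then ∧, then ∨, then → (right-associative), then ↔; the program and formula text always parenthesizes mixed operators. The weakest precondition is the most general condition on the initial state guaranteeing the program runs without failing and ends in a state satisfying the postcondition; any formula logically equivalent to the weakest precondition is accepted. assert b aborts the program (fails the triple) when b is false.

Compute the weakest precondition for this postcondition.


Working backward. After the program, g must hold.
Before assert ok: ok ∧ g
Before assert v: v ∧ ok ∧ g
Answer: WP = v ∧ ok ∧ g


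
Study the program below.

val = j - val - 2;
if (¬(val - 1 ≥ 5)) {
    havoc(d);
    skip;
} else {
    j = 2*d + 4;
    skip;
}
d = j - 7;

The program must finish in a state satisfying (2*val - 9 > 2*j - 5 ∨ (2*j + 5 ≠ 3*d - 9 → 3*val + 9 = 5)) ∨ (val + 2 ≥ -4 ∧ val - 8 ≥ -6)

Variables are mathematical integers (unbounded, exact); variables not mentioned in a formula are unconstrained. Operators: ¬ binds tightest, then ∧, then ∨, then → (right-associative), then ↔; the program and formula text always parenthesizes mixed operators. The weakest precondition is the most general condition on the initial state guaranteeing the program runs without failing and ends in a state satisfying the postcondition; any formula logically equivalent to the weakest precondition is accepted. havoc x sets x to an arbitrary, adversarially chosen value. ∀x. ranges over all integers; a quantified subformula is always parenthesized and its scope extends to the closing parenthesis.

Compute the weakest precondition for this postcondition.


Working backward. After the program, the postcondition (2*val - 9 > 2*j - 5 ∨ (2*j + 5 ≠ 3*d - 9 → 3*val + 9 = 5)) ∨ (val + 2 ≥ -4 ∧ val - 8 ≥ -6) must hold; in canonical form it is 2*val > 2*j + 4 ∨ (2*j ≠ 3*d - 14 → 3*val = -4) ∨ (val ≥ -6 ∧ val ≥ 2).
Before d := j - 7: 2*val > 2*j + 4 ∨ (j ≠ 35 → 3*val = -4) ∨ (val ≥ -6 ∧ val ≥ 2)
Then branch requires 2*val > 2*j + 4 ∨ (j ≠ 35 → 3*val = -4) ∨ (val ≥ -6 ∧ val ≥ 2); else branch requires 2*val > 4*d + 12 ∨ (2*d ≠ 31 → 3*val = -4) ∨ (val ≥ -6 ∧ val ≥ 2).
Before the if: ((¬(val ≥ 6)) → (2*val > 2*j + 4 ∨ (j ≠ 35 → 3*val = -4) ∨ (val ≥ -6 ∧ val ≥ 2))) ∧ (val ≥ 6 → (2*val > 4*d + 12 ∨ (2*d ≠ 31 → 3*val = -4) ∨ (val ≥ -6 ∧ val ≥ 2)))
Before val := j - val - 2: ((¬(j ≥ val + 8)) → (2*val < -8 ∨ (j ≠ 35 → 3*j = 3*val + 2) ∨ (j ≥ val - 4 ∧ j ≥ val + 4))) ∧ (j ≥ val + 8 → (2*j > 4*d + 2*val + 16 ∨ (2*d ≠ 31 → 3*j = 3*val + 2) ∨ (j ≥ val - 4 ∧ j ≥ val + 4)))
Answer: WP = ((¬(j ≥ val + 8)) → (2*val < -8 ∨ (j ≠ 35 → 3*j = 3*val + 2) ∨ (j ≥ val - 4 ∧ j ≥ val + 4))) ∧ (j ≥ val + 8 → (2*j > 4*d + 2*val + 16 ∨ (2*d ≠ 31 → 3*j = 3*val + 2) ∨ (j ≥ val - 4 ∧ j ≥ val + 4)))
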